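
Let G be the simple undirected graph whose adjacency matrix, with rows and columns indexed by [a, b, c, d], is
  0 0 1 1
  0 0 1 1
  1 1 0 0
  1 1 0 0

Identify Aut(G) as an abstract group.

D_4

Every vertex has degree 2 and the graph is connected, so G is the 4-cycle C_4. The automorphisms of the 4-cycle are exactly the symmetries of a regular 4-gon: the dihedral group D_4, |D_4| = 8.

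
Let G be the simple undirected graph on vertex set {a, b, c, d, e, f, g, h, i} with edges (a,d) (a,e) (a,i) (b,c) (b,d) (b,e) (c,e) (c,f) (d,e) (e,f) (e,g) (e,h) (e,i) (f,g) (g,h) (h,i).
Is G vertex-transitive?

Vertex e is the only vertex of degree 8, so every automorphism fixes it; G is not vertex-transitive.

No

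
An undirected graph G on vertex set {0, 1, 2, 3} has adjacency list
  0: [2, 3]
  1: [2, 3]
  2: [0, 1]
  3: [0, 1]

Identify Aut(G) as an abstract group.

the hyperoctahedral group B_2

G is 2-regular and bipartite on 2^2 = 4 vertices with girth 4; it is the hypercube graph Q_2. Aut(Q_2) consists of the signed permutations of the 2 coordinate axes: 2! permutations times 2^2 sign flips, so |Aut| = 2^2·2! = 8.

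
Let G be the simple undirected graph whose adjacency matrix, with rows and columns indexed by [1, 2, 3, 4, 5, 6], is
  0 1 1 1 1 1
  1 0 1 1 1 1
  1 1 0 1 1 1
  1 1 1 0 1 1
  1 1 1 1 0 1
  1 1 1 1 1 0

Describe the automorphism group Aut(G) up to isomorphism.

All 6 vertices are pairwise adjacent: G = K_6. Every bijection on the vertex set is an automorphism of K_6; hence Aut(K_6) ≅ S_6, order 720.

the symmetric group on 6 letters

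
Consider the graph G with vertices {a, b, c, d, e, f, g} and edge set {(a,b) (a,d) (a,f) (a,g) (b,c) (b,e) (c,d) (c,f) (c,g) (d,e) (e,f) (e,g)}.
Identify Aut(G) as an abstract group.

S_4 × S_3

The vertices split by degree into {a, c, e} (degree 4) and {b, d, f, g} (degree 3); every edge runs between the two parts, so G is the complete bipartite graph K_{3,4}. Automorphisms preserve the bipartition setwise (since the parts differ in size) and act as S_4 × S_3 within it; |Aut| = 144.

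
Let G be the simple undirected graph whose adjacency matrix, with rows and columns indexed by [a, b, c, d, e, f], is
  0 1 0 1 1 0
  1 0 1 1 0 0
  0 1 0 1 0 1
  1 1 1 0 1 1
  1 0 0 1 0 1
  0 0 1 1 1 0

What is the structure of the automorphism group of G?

Vertex d is the unique vertex of degree 5; the remaining 5 vertices each have degree 3 and induce a cycle, so G is the wheel on 6 vertices with hub d. With the hub fixed, the remaining symmetry is that of the rim cycle C_5, giving the dihedral group D_5.

the dihedral group of order 10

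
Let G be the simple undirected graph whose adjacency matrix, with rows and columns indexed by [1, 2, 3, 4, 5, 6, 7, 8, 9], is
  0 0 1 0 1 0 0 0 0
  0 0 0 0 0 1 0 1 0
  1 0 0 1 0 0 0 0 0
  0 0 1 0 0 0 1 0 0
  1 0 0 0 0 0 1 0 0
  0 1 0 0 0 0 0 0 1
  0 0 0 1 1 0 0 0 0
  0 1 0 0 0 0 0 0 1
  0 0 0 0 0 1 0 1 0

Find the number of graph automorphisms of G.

80

G has two connected components, {1, 3, 4, 5, 7} and {2, 6, 8, 9}; each is 2-regular, so G = C_5 ⊔ C_4. No automorphism exchanges components of different sizes, hence Aut(G) is the direct product D_4 × D_5, order 80.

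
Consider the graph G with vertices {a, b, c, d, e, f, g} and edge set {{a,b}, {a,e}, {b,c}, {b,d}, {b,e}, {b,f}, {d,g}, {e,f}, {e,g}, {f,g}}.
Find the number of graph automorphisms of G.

1

Degrees alone do not determine every vertex (e.g. a and d both have degree 2), but their neighbour-degree multisets differ: N(a) has degrees [4, 5] while N(d) has degrees [3, 5]. Repeating this refinement separates all vertices, so the only automorphism is the identity.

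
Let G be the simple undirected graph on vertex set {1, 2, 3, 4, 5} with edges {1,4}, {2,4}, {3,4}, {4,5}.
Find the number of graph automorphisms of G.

Vertex 4 has degree 4 and every other vertex has degree 1, so G is the star K_{1,4} with centre 4. Any automorphism fixes the centre and permutes the 4 leaves freely, so Aut(G) ≅ S_4 of order 4! = 24.

24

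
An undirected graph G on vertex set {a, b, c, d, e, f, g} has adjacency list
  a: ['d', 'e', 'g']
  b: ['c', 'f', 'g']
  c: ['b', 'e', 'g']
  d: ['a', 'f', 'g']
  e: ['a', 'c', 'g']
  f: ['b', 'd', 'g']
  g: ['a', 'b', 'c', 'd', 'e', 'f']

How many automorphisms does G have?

12

Vertex g is the unique vertex of degree 6; the remaining 6 vertices each have degree 3 and induce a cycle, so G is the wheel on 7 vertices with hub g. Every automorphism fixes the hub and acts on the rim 6-cycle, so Aut(G) ≅ Aut(C_6) = D_6 of order 12.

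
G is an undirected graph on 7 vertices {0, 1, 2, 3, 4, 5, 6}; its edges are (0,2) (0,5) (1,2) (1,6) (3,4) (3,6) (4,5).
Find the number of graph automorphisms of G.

Every vertex has degree 2 and the graph is connected, so G is the 7-cycle C_7. C_7 has 7 rotations and 7 reflections, so Aut(C_7) ≅ D_7 of order 14.

14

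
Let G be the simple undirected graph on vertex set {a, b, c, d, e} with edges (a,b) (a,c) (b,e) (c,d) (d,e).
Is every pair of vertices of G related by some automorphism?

G is 2-regular and connected on 5 vertices, i.e. the cycle C_5. The automorphisms of the 5-cycle are exactly the symmetries of a regular 5-gon: the dihedral group D_5, |D_5| = 10. This group acts transitively on the 5 vertices.

Yes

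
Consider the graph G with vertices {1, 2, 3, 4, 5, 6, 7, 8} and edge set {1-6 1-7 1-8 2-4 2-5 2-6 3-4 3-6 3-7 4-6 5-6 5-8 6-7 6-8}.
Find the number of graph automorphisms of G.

14

Vertex 6 is the unique vertex of degree 7; the remaining 7 vertices each have degree 3 and induce a cycle, so G is the wheel on 8 vertices with hub 6. With the hub fixed, the remaining symmetry is that of the rim cycle C_7, giving the dihedral group D_7.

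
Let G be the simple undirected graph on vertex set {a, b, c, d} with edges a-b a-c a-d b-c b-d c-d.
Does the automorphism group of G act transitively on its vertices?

Yes

Every vertex has degree 3, so G is the complete graph K_4. Every bijection on the vertex set is an automorphism of K_4; hence Aut(K_4) ≅ S_4, order 24. Under this action every vertex can be carried to every other, so G is vertex-transitive.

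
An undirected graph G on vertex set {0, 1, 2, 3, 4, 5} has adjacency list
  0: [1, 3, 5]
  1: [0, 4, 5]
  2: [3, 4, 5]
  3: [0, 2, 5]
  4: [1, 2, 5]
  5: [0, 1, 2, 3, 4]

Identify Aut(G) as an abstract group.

the dihedral group of order 10

Vertex 5 is the unique vertex of degree 5; the remaining 5 vertices each have degree 3 and induce a cycle, so G is the wheel on 6 vertices with hub 5. Every automorphism fixes the hub and acts on the rim 5-cycle, so Aut(G) ≅ Aut(C_5) = D_5 of order 10.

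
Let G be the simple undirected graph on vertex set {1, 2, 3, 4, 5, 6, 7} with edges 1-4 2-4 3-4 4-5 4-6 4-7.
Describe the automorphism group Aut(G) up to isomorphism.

S_6

Vertex 4 has degree 6 and every other vertex has degree 1, so G is the star K_{1,6} with centre 4. Any automorphism fixes the centre and permutes the 6 leaves freely, so Aut(G) ≅ S_6 of order 6! = 720.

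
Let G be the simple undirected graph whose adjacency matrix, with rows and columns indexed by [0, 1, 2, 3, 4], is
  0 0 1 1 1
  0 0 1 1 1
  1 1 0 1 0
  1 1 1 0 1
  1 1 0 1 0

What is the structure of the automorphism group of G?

Vertex 3 is the unique vertex of degree 4; the remaining 4 vertices each have degree 3 and induce a cycle, so G is the wheel on 5 vertices with hub 3. Every automorphism fixes the hub and acts on the rim 4-cycle, so Aut(G) ≅ Aut(C_4) = D_4 of order 8.

D_4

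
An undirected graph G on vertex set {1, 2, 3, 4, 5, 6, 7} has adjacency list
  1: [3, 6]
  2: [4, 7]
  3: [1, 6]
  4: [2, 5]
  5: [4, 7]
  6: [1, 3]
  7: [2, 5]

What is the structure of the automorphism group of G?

D_3 × D_4

G has two connected components, {2, 4, 5, 7} and {1, 3, 6}; each is 2-regular, so G = C_4 ⊔ C_3. The components are non-isomorphic (different sizes), so Aut(G) = Aut(C_3) × Aut(C_4) = D_3 × D_4 of order 6·8 = 48.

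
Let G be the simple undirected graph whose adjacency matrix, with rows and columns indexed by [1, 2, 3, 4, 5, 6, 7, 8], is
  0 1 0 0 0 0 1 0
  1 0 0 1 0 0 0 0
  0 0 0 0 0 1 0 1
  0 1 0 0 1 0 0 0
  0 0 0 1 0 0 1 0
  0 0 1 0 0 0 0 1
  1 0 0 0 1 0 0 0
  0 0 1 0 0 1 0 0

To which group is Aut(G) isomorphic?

G has two connected components, {1, 2, 4, 5, 7} and {3, 6, 8}; each is 2-regular, so G = C_5 ⊔ C_3. No automorphism exchanges components of different sizes, hence Aut(G) is the direct product D_3 × D_5, order 60.

D_3 × D_5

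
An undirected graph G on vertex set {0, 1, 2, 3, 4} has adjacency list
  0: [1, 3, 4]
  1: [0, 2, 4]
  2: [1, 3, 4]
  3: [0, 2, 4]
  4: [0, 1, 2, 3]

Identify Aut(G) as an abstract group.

the dihedral group of order 8

Vertex 4 is the unique vertex of degree 4; the remaining 4 vertices each have degree 3 and induce a cycle, so G is the wheel on 5 vertices with hub 4. With the hub fixed, the remaining symmetry is that of the rim cycle C_4, giving the dihedral group D_4.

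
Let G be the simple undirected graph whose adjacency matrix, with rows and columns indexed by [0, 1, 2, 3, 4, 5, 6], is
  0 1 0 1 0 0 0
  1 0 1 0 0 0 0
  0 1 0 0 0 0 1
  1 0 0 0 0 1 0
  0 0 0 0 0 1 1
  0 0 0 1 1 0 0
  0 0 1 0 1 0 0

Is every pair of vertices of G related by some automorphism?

Every vertex has degree 2 and the graph is connected, so G is the 7-cycle C_7. C_7 has 7 rotations and 7 reflections, so Aut(C_7) ≅ D_7 of order 14. This group acts transitively on the 7 vertices.

Yes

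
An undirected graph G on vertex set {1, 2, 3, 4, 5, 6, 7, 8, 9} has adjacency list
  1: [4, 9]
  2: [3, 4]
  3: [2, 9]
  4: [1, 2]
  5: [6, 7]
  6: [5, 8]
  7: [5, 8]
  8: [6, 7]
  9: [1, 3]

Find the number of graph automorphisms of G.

G has two connected components, {1, 2, 3, 4, 9} and {5, 6, 7, 8}; each is 2-regular, so G = C_5 ⊔ C_4. No automorphism exchanges components of different sizes, hence Aut(G) is the direct product D_5 × D_4, order 80.

80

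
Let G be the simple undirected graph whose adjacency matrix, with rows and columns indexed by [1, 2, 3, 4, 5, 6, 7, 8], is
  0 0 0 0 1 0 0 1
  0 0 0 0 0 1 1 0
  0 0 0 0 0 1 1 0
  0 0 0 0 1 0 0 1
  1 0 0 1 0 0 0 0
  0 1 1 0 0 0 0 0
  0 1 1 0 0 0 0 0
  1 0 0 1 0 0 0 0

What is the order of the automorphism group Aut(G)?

G has two connected components, {1, 4, 5, 8} and {2, 3, 6, 7}; each is 2-regular, so G = C_4 ⊔ C_4. Aut of a disjoint union of two copies of C_4 is the wreath product D_4 ≀ Z_2, of order 2·8² = 128.

128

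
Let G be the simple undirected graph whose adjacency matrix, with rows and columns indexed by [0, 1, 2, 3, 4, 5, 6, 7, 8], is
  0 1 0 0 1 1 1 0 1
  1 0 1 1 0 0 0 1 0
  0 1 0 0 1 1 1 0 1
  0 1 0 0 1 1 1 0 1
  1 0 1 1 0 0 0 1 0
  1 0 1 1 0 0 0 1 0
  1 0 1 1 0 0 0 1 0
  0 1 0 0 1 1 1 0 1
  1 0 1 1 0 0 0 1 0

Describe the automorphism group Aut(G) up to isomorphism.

The vertices split by degree into {0, 2, 3, 7} (degree 5) and {1, 4, 5, 6, 8} (degree 4); every edge runs between the two parts, so G is the complete bipartite graph K_{4,5}. Automorphisms preserve the bipartition setwise (since the parts differ in size) and act as S_5 × S_4 within it; |Aut| = 2880.

S_5 × S_4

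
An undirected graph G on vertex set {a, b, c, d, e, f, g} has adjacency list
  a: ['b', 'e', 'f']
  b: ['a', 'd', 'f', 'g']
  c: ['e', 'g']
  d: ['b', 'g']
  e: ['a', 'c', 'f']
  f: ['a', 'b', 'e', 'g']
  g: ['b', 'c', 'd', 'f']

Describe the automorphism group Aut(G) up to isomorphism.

Degrees alone do not determine every vertex (e.g. a and e both have degree 3), but their neighbour-degree multisets differ: N(a) has degrees [3, 4, 4] while N(e) has degrees [2, 3, 4]. Repeating this refinement separates all vertices, so the only automorphism is the identity.

1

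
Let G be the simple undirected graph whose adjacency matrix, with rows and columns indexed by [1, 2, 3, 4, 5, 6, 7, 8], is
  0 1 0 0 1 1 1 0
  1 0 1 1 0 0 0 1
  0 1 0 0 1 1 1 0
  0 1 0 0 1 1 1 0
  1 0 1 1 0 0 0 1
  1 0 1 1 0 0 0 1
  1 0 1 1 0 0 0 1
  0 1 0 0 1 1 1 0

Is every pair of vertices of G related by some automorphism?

G is 4-regular and bipartite with parts {2, 5, 6, 7} and {1, 3, 4, 8} (each part is independent and every cross-pair is an edge), so G = K_{4,4}. Aut(K_{4,4}) is the wreath product S_4 ≀ Z_2: permute within each part, then optionally swap the parts; |Aut| = 2·(4!)² = 1152. This group acts transitively on the 8 vertices.

Yes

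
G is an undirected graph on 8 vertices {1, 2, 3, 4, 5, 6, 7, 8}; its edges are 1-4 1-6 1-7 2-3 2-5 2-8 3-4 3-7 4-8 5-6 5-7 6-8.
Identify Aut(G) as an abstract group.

Z_2^3 ⋊ S_3

G is 3-regular and bipartite on 2^3 = 8 vertices with girth 4; it is the hypercube graph Q_3. Aut(Q_3) consists of the signed permutations of the 3 coordinate axes: 3! permutations times 2^3 sign flips, so |Aut| = 2^3·3! = 48.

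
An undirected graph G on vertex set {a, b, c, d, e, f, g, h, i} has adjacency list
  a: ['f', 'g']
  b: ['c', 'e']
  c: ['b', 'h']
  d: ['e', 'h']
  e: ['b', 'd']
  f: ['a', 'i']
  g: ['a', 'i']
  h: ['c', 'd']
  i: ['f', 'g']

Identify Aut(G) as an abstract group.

G has two connected components, {b, c, d, e, h} and {a, f, g, i}; each is 2-regular, so G = C_5 ⊔ C_4. The components are non-isomorphic (different sizes), so Aut(G) = Aut(C_5) × Aut(C_4) = D_5 × D_4 of order 10·8 = 80.

D_5 × D_4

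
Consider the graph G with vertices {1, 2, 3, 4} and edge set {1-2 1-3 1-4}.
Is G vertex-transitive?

No

Vertex 1 is the only vertex of degree 3, so every automorphism fixes it; G is not vertex-transitive.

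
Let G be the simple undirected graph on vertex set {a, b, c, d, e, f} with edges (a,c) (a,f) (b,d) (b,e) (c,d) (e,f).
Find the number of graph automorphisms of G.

12

G is 2-regular and connected on 6 vertices, i.e. the cycle C_6. The automorphisms of the 6-cycle are exactly the symmetries of a regular 6-gon: the dihedral group D_6, |D_6| = 12.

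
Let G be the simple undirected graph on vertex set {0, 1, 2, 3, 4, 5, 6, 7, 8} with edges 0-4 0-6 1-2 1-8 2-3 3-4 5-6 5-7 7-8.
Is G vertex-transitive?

Every vertex has degree 2 and the graph is connected, so G is the 9-cycle C_9. C_9 has 9 rotations and 9 reflections, so Aut(C_9) ≅ D_9 of order 18. This group acts transitively on the 9 vertices.

Yes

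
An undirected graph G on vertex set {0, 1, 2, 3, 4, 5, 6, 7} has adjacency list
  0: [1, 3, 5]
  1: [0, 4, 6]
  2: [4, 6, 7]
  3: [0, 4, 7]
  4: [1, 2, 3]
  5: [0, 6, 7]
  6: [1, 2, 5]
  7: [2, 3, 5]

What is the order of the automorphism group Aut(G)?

48

G is 3-regular and bipartite on 2^3 = 8 vertices with girth 4; it is the hypercube graph Q_3. The symmetry group of the 3-cube is the hyperoctahedral group B_3 = Z_2 ≀ S_3, of order 2^3·3! = 48.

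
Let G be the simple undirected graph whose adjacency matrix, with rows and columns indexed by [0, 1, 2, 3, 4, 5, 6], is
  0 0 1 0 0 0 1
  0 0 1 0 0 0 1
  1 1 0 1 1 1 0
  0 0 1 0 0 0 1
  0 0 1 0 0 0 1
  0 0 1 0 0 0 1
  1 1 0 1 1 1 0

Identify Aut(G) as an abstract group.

S_5 × S_2

The vertices split by degree into {2, 6} (degree 5) and {0, 1, 3, 4, 5} (degree 2); every edge runs between the two parts, so G is the complete bipartite graph K_{2,5}. The parts have unequal sizes, so no automorphism swaps them; each part is permuted independently, giving S_5 × S_2 of order 5!·2! = 240.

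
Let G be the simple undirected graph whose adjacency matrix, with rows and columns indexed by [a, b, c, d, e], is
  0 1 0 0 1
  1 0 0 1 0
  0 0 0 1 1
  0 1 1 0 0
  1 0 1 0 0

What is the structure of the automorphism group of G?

the dihedral group of order 10

G is 2-regular and connected on 5 vertices, i.e. the cycle C_5. The automorphisms of the 5-cycle are exactly the symmetries of a regular 5-gon: the dihedral group D_5, |D_5| = 10.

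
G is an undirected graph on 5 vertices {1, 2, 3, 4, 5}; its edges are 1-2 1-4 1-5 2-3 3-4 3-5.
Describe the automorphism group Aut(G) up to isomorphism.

The vertices split by degree into {1, 3} (degree 3) and {2, 4, 5} (degree 2); every edge runs between the two parts, so G is the complete bipartite graph K_{2,3}. Automorphisms preserve the bipartition setwise (since the parts differ in size) and act as S_2 × S_3 within it; |Aut| = 12.

S_2 × S_3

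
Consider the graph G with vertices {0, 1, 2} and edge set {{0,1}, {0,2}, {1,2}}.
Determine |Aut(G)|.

6

All 3 vertices are pairwise adjacent: G = K_3. Any permutation of the 3 vertices preserves K_3, so Aut(K_3) = S_3 of order 3! = 6.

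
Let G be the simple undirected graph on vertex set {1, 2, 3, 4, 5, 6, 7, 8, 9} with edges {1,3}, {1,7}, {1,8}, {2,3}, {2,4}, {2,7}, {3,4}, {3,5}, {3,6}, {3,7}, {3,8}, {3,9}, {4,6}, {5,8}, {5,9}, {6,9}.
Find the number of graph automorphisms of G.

Vertex 3 is the unique vertex of degree 8; the remaining 8 vertices each have degree 3 and induce a cycle, so G is the wheel on 9 vertices with hub 3. Every automorphism fixes the hub and acts on the rim 8-cycle, so Aut(G) ≅ Aut(C_8) = D_8 of order 16.

16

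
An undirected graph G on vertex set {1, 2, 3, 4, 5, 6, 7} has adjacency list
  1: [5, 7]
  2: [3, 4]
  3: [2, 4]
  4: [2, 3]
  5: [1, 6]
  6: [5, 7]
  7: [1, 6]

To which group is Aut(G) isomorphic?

D_3 × D_4

G has two connected components, {1, 5, 6, 7} and {2, 3, 4}; each is 2-regular, so G = C_4 ⊔ C_3. No automorphism exchanges components of different sizes, hence Aut(G) is the direct product D_3 × D_4, order 48.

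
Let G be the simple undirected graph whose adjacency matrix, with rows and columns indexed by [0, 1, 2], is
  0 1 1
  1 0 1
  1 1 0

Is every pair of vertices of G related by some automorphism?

All 3 vertices are pairwise adjacent: G = K_3. Every bijection on the vertex set is an automorphism of K_3; hence Aut(K_3) ≅ S_3, order 6. This group acts transitively on the 3 vertices.

Yes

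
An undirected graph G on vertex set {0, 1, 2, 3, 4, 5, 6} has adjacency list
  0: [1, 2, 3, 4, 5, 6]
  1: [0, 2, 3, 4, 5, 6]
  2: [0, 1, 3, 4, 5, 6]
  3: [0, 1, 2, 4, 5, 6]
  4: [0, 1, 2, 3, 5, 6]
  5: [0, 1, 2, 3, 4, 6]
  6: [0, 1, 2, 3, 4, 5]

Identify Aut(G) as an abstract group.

S_7

Every vertex has degree 6, so G is the complete graph K_7. Every bijection on the vertex set is an automorphism of K_7; hence Aut(K_7) ≅ S_7, order 5040.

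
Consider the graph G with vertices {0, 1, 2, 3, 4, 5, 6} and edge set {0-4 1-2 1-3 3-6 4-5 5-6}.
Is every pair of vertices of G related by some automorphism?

No

Automorphisms preserve degree, but G has vertices of degree 1 and vertices of degree 2; no automorphism maps one to the other, so G is not vertex-transitive.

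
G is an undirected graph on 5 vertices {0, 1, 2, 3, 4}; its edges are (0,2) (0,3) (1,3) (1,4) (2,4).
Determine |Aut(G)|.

Every vertex has degree 2 and the graph is connected, so G is the 5-cycle C_5. The automorphisms of the 5-cycle are exactly the symmetries of a regular 5-gon: the dihedral group D_5, |D_5| = 10.

10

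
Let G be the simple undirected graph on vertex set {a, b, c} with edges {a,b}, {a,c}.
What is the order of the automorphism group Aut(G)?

The degree sequence is [2, 1, 1]; the two degree-1 vertices b and c are the ends of a path, so G = P_3. A path has exactly one nontrivial symmetry — reversal — giving Aut(G) of order 2.

2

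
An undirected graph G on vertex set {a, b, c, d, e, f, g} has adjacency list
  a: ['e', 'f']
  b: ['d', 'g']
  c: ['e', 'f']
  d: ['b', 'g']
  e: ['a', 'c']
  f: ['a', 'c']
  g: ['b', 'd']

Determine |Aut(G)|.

G has two connected components, {a, c, e, f} and {b, d, g}; each is 2-regular, so G = C_4 ⊔ C_3. No automorphism exchanges components of different sizes, hence Aut(G) is the direct product D_3 × D_4, order 48.

48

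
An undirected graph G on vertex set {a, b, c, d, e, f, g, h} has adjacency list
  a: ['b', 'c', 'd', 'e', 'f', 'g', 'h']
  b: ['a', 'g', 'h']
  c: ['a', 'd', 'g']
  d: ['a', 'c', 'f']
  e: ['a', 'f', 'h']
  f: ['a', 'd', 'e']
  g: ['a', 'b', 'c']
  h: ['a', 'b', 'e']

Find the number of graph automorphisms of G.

14

Vertex a is the unique vertex of degree 7; the remaining 7 vertices each have degree 3 and induce a cycle, so G is the wheel on 8 vertices with hub a. Every automorphism fixes the hub and acts on the rim 7-cycle, so Aut(G) ≅ Aut(C_7) = D_7 of order 14.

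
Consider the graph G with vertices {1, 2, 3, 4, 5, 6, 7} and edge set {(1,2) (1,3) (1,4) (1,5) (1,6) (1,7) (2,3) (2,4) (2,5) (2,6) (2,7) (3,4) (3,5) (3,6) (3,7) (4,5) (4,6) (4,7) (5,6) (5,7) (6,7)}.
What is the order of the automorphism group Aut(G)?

Every vertex has degree 6, so G is the complete graph K_7. Every bijection on the vertex set is an automorphism of K_7; hence Aut(K_7) ≅ S_7, order 5040.

5040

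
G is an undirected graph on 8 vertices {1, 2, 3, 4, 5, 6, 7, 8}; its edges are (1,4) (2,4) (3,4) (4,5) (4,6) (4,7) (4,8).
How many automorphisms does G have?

Vertex 4 has degree 7 and every other vertex has degree 1, so G is the star K_{1,7} with centre 4. The 7 leaves are pairwise interchangeable while the centre is fixed, giving Aut(G) = S_7.

5040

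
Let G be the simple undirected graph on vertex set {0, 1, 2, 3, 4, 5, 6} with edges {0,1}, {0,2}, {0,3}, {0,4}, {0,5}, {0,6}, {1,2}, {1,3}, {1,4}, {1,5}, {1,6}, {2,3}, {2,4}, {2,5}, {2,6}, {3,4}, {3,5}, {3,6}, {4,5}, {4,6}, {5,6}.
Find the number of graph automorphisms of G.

All 7 vertices are pairwise adjacent: G = K_7. Any permutation of the 7 vertices preserves K_7, so Aut(K_7) = S_7 of order 7! = 5040.

5040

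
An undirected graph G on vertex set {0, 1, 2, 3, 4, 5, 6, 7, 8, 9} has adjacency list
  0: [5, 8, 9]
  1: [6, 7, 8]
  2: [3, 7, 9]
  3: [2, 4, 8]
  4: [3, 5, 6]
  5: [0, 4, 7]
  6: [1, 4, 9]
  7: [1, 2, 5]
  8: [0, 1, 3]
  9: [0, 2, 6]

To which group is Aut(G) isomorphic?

G is 3-regular on 10 vertices with no triangles and no 4-cycles (girth 5): this is the Petersen graph. Viewing the Petersen graph as the Kneser graph K(5,2) — vertices are 2-subsets of {1,…,5}, edges join disjoint pairs — its automorphisms are exactly the permutations of the 5-element set, so Aut ≅ S_5 of order 120.

S_5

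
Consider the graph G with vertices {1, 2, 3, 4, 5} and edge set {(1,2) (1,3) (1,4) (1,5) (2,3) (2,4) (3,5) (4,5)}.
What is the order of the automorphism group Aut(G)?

Vertex 1 is the unique vertex of degree 4; the remaining 4 vertices each have degree 3 and induce a cycle, so G is the wheel on 5 vertices with hub 1. Every automorphism fixes the hub and acts on the rim 4-cycle, so Aut(G) ≅ Aut(C_4) = D_4 of order 8.

8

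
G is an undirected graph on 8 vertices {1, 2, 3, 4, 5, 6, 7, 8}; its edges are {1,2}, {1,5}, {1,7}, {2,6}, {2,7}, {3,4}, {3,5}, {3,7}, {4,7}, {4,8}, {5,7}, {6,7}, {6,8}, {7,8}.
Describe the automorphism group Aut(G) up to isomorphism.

Vertex 7 is the unique vertex of degree 7; the remaining 7 vertices each have degree 3 and induce a cycle, so G is the wheel on 8 vertices with hub 7. Every automorphism fixes the hub and acts on the rim 7-cycle, so Aut(G) ≅ Aut(C_7) = D_7 of order 14.

the dihedral group of order 14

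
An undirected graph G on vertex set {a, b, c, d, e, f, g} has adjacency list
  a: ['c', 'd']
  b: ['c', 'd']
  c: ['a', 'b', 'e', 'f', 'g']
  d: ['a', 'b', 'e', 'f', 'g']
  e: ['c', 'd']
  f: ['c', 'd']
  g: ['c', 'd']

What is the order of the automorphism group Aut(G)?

The vertices split by degree into {c, d} (degree 5) and {a, b, e, f, g} (degree 2); every edge runs between the two parts, so G is the complete bipartite graph K_{2,5}. The parts have unequal sizes, so no automorphism swaps them; each part is permuted independently, giving S_5 × S_2 of order 5!·2! = 240.

240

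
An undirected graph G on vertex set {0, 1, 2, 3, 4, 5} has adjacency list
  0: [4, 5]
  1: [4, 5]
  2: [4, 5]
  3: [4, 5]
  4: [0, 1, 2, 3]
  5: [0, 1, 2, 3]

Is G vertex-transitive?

Automorphisms preserve degree, but G has vertices of degree 2 and vertices of degree 4; no automorphism maps one to the other, so G is not vertex-transitive.

No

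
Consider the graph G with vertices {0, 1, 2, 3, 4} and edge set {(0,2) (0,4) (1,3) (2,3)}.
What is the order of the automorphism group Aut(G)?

2

The degree sequence is [2, 1, 2, 2, 1]; the two degree-1 vertices 1 and 4 are the ends of a path, so G = P_5. A path has exactly one nontrivial symmetry — reversal — giving Aut(G) of order 2.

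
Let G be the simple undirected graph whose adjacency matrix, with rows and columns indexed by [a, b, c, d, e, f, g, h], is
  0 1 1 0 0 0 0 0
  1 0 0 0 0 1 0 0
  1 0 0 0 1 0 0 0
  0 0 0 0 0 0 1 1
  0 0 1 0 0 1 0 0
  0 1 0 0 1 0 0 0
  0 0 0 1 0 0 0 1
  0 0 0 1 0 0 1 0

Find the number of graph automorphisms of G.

G has two connected components, {a, b, c, e, f} and {d, g, h}; each is 2-regular, so G = C_5 ⊔ C_3. The components are non-isomorphic (different sizes), so Aut(G) = Aut(C_5) × Aut(C_3) = D_5 × D_3 of order 10·6 = 60.

60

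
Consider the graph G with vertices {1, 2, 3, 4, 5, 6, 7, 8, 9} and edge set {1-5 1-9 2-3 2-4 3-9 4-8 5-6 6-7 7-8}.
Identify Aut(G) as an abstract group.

G is 2-regular and connected on 9 vertices, i.e. the cycle C_9. The automorphisms of the 9-cycle are exactly the symmetries of a regular 9-gon: the dihedral group D_9, |D_9| = 18.

the dihedral group of order 18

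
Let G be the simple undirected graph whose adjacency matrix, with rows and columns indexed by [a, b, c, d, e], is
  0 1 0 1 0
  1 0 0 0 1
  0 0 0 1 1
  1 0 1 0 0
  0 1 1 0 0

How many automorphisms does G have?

Every vertex has degree 2 and the graph is connected, so G is the 5-cycle C_5. The automorphisms of the 5-cycle are exactly the symmetries of a regular 5-gon: the dihedral group D_5, |D_5| = 10.

10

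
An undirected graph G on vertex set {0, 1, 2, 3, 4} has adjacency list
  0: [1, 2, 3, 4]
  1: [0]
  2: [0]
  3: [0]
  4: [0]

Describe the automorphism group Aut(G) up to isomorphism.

the symmetric group on 4 letters

Vertex 0 has degree 4 and every other vertex has degree 1, so G is the star K_{1,4} with centre 0. The 4 leaves are pairwise interchangeable while the centre is fixed, giving Aut(G) = S_4.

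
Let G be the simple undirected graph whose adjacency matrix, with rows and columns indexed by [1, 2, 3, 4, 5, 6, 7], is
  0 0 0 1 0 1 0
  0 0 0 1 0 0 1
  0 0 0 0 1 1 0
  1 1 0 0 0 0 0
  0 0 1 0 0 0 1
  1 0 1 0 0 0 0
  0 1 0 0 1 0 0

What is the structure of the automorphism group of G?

G is 2-regular and connected on 7 vertices, i.e. the cycle C_7. The automorphisms of the 7-cycle are exactly the symmetries of a regular 7-gon: the dihedral group D_7, |D_7| = 14.

the dihedral group of order 14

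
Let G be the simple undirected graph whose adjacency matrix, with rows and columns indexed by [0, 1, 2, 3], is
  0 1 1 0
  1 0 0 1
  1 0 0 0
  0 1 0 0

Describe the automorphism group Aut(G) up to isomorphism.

C_2

The degree sequence is [2, 2, 1, 1]; the two degree-1 vertices 2 and 3 are the ends of a path, so G = P_4. The only nontrivial automorphism of a path is the end-to-end reflection, so Aut(G) ≅ Z_2.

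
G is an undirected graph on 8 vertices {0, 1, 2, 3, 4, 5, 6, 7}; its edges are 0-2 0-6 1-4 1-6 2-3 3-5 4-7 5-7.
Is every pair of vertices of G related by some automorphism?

Every vertex has degree 2 and the graph is connected, so G is the 8-cycle C_8. The automorphisms of the 8-cycle are exactly the symmetries of a regular 8-gon: the dihedral group D_8, |D_8| = 16. This group acts transitively on the 8 vertices.

Yes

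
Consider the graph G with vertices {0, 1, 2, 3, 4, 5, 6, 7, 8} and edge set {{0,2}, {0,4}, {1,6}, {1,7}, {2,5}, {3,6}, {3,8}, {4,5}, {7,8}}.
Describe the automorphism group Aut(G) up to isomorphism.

G has two connected components, {1, 3, 6, 7, 8} and {0, 2, 4, 5}; each is 2-regular, so G = C_5 ⊔ C_4. No automorphism exchanges components of different sizes, hence Aut(G) is the direct product D_5 × D_4, order 80.

D_5 × D_4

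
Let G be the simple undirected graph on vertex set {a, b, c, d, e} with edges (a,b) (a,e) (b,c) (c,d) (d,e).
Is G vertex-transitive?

G is 2-regular and connected on 5 vertices, i.e. the cycle C_5. The automorphisms of the 5-cycle are exactly the symmetries of a regular 5-gon: the dihedral group D_5, |D_5| = 10. Under this action every vertex can be carried to every other, so G is vertex-transitive.

Yes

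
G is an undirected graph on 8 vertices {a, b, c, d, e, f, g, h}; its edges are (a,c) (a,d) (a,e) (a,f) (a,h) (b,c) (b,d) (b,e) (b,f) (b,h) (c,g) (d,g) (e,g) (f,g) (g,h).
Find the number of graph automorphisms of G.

The vertices split by degree into {a, b, g} (degree 5) and {c, d, e, f, h} (degree 3); every edge runs between the two parts, so G is the complete bipartite graph K_{3,5}. Automorphisms preserve the bipartition setwise (since the parts differ in size) and act as S_5 × S_3 within it; |Aut| = 720.

720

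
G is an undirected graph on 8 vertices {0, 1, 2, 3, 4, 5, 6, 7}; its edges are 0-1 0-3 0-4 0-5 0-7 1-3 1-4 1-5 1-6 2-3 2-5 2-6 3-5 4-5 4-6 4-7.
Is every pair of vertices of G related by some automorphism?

Vertex 3 is the only vertex of degree 4, so every automorphism fixes it; G is not vertex-transitive.

No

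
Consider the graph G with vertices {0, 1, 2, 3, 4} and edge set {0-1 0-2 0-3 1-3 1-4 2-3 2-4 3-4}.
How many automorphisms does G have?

Vertex 3 is the unique vertex of degree 4; the remaining 4 vertices each have degree 3 and induce a cycle, so G is the wheel on 5 vertices with hub 3. Every automorphism fixes the hub and acts on the rim 4-cycle, so Aut(G) ≅ Aut(C_4) = D_4 of order 8.

8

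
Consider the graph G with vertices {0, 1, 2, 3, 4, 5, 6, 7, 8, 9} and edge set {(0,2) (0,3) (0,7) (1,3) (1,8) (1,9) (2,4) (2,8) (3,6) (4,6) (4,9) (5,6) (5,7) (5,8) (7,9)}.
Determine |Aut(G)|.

G is 3-regular on 10 vertices with no triangles and no 4-cycles (girth 5): this is the Petersen graph. It is a classical fact that the Petersen graph has automorphism group S_5 (order 120), arising from its description as the Kneser graph K(5,2).

120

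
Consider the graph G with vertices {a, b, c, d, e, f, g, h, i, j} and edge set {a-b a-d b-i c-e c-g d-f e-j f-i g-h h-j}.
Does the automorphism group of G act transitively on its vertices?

Yes

G has two connected components, {a, b, d, f, i} and {c, e, g, h, j}; each is 2-regular, so G = C_5 ⊔ C_5. With two isomorphic components, Aut(G) = Aut(C_5) ≀ S_2 = (D_5 × D_5) ⋊ Z_2: permute each cycle by D_5, then optionally swap the two cycles. Order 2·(2·5)² = 200. This group acts transitively on the 10 vertices.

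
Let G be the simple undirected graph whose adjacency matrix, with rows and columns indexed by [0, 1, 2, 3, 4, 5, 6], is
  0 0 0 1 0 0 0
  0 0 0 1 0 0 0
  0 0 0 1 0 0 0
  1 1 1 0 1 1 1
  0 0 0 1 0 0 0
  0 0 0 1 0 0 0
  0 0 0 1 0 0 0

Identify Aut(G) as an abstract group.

the symmetric group on 6 letters

Vertex 3 has degree 6 and every other vertex has degree 1, so G is the star K_{1,6} with centre 3. Any automorphism fixes the centre and permutes the 6 leaves freely, so Aut(G) ≅ S_6 of order 6! = 720.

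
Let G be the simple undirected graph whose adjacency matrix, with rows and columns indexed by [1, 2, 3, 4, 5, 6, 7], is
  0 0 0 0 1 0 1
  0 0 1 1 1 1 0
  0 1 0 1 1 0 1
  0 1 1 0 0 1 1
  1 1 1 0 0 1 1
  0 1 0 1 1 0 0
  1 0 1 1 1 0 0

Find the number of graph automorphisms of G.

1

Degrees alone do not determine every vertex (e.g. 2 and 3 both have degree 4), but their neighbour-degree multisets differ: N(2) has degrees [3, 4, 4, 5] while N(3) has degrees [4, 4, 4, 5]. Repeating this refinement separates all vertices, so the only automorphism is the identity.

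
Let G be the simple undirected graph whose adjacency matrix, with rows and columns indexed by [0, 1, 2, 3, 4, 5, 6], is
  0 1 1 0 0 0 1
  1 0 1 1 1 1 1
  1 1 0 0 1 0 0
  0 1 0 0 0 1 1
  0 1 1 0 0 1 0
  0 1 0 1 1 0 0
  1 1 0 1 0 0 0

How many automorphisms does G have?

Vertex 1 is the unique vertex of degree 6; the remaining 6 vertices each have degree 3 and induce a cycle, so G is the wheel on 7 vertices with hub 1. With the hub fixed, the remaining symmetry is that of the rim cycle C_6, giving the dihedral group D_6.

12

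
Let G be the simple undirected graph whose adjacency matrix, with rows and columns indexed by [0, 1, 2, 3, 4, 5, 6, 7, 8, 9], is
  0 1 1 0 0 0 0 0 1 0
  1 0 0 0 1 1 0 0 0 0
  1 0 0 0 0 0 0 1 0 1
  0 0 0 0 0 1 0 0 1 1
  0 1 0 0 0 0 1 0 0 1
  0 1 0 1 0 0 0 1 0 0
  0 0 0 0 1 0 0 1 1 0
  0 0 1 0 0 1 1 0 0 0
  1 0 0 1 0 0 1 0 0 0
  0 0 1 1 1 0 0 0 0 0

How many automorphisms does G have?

120

G is 3-regular on 10 vertices with no triangles and no 4-cycles (girth 5): this is the Petersen graph. Viewing the Petersen graph as the Kneser graph K(5,2) — vertices are 2-subsets of {1,…,5}, edges join disjoint pairs — its automorphisms are exactly the permutations of the 5-element set, so Aut ≅ S_5 of order 120.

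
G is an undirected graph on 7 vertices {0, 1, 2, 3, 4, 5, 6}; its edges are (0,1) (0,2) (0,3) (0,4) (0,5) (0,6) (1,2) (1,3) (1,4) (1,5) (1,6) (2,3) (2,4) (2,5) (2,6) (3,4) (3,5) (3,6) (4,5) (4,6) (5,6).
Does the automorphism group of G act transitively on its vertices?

All 7 vertices are pairwise adjacent: G = K_7. Any permutation of the 7 vertices preserves K_7, so Aut(K_7) = S_7 of order 7! = 5040. Under this action every vertex can be carried to every other, so G is vertex-transitive.

Yes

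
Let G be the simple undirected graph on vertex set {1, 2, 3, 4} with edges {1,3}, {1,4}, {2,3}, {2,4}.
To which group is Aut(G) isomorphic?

G is 2-regular and connected on 4 vertices, i.e. the cycle C_4. The automorphisms of the 4-cycle are exactly the symmetries of a regular 4-gon: the dihedral group D_4, |D_4| = 8.

the dihedral group of order 8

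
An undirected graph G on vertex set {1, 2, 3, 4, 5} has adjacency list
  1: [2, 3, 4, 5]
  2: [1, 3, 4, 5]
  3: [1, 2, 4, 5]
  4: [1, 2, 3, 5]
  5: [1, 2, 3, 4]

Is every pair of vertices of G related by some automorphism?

All 5 vertices are pairwise adjacent: G = K_5. Every bijection on the vertex set is an automorphism of K_5; hence Aut(K_5) ≅ S_5, order 120. This group acts transitively on the 5 vertices.

Yes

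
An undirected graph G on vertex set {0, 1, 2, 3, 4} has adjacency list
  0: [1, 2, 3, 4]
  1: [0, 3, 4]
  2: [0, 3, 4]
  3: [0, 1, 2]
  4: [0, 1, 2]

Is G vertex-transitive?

Vertex 0 is the only vertex of degree 4, so every automorphism fixes it; G is not vertex-transitive.

No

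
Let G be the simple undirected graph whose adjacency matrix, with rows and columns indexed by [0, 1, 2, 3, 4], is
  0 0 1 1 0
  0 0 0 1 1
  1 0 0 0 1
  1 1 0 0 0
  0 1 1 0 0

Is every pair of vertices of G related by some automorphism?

G is 2-regular and connected on 5 vertices, i.e. the cycle C_5. The automorphisms of the 5-cycle are exactly the symmetries of a regular 5-gon: the dihedral group D_5, |D_5| = 10. This group acts transitively on the 5 vertices.

Yes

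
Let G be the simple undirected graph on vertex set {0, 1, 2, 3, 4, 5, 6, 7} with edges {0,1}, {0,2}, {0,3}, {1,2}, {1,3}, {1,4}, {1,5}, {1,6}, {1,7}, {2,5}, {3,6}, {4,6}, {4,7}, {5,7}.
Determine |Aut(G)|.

Vertex 1 is the unique vertex of degree 7; the remaining 7 vertices each have degree 3 and induce a cycle, so G is the wheel on 8 vertices with hub 1. Every automorphism fixes the hub and acts on the rim 7-cycle, so Aut(G) ≅ Aut(C_7) = D_7 of order 14.

14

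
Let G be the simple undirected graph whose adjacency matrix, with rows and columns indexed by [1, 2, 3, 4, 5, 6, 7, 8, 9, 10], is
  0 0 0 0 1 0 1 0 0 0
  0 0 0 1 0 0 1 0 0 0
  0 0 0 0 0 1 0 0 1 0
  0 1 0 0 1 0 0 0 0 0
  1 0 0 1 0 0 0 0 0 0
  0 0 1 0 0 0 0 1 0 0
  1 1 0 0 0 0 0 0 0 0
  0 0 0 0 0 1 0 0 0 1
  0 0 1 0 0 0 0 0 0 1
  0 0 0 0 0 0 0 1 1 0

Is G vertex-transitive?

Yes

G has two connected components, {3, 6, 8, 9, 10} and {1, 2, 4, 5, 7}; each is 2-regular, so G = C_5 ⊔ C_5. Aut of a disjoint union of two copies of C_5 is the wreath product D_5 ≀ Z_2, of order 2·10² = 200. Under this action every vertex can be carried to every other, so G is vertex-transitive.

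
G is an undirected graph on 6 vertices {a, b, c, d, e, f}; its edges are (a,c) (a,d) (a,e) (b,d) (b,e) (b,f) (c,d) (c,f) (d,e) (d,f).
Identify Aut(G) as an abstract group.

Vertex d is the unique vertex of degree 5; the remaining 5 vertices each have degree 3 and induce a cycle, so G is the wheel on 6 vertices with hub d. Every automorphism fixes the hub and acts on the rim 5-cycle, so Aut(G) ≅ Aut(C_5) = D_5 of order 10.

D_5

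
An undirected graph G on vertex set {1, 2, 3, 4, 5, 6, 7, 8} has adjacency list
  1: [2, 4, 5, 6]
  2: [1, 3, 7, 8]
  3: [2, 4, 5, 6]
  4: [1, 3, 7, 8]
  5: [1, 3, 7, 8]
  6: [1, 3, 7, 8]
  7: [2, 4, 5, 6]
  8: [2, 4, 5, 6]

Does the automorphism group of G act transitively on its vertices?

G is 4-regular and bipartite with parts {2, 4, 5, 6} and {1, 3, 7, 8} (each part is independent and every cross-pair is an edge), so G = K_{4,4}. Each part can be permuted independently (S_4 × S_4) and the two equal-size parts can also be swapped, giving (S_4 × S_4) ⋊ Z_2 of order 2·(4!)² = 1152. This group acts transitively on the 8 vertices.

Yes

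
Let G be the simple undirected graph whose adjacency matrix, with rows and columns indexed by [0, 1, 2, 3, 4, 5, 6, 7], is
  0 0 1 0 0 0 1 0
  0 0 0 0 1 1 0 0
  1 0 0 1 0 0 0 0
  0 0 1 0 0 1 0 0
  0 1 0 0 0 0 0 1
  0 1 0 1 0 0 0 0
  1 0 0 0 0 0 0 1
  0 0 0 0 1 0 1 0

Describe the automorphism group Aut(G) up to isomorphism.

G is 2-regular and connected on 8 vertices, i.e. the cycle C_8. The automorphisms of the 8-cycle are exactly the symmetries of a regular 8-gon: the dihedral group D_8, |D_8| = 16.

D_8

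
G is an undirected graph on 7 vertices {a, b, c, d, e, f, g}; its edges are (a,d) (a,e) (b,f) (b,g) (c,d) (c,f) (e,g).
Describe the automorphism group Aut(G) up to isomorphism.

G is 2-regular and connected on 7 vertices, i.e. the cycle C_7. The automorphisms of the 7-cycle are exactly the symmetries of a regular 7-gon: the dihedral group D_7, |D_7| = 14.

D_7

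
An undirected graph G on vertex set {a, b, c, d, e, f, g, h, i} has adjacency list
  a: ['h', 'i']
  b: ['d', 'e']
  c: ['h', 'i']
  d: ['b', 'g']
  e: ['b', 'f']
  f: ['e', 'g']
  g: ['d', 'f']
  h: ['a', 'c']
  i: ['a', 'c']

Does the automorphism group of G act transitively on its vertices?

No

G has two connected components, {b, d, e, f, g} and {a, c, h, i}; each is 2-regular, so G = C_5 ⊔ C_4. The orbit of a under Aut(G) is {a, c, h, i}, which does not contain b, so G is not vertex-transitive.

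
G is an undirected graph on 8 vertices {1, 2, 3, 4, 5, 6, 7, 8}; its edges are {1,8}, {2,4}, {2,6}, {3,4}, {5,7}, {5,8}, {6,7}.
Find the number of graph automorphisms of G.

The degree sequence is [1, 2, 1, 2, 2, 2, 2, 2]; the two degree-1 vertices 1 and 3 are the ends of a path, so G = P_8. The only nontrivial automorphism of a path is the end-to-end reflection, so Aut(G) ≅ Z_2.

2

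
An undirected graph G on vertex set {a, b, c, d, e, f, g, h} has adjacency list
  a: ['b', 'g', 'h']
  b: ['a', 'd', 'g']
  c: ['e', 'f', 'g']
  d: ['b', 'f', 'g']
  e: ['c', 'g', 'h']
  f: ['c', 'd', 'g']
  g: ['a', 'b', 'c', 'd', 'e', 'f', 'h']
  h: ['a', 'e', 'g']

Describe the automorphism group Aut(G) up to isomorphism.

Vertex g is the unique vertex of degree 7; the remaining 7 vertices each have degree 3 and induce a cycle, so G is the wheel on 8 vertices with hub g. With the hub fixed, the remaining symmetry is that of the rim cycle C_7, giving the dihedral group D_7.

the dihedral group of order 14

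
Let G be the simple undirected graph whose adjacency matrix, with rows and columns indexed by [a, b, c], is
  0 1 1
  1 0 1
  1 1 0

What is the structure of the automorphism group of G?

Every vertex has degree 2, so G is the complete graph K_3. Every bijection on the vertex set is an automorphism of K_3; hence Aut(K_3) ≅ S_3, order 6.

the symmetric group on 3 letters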